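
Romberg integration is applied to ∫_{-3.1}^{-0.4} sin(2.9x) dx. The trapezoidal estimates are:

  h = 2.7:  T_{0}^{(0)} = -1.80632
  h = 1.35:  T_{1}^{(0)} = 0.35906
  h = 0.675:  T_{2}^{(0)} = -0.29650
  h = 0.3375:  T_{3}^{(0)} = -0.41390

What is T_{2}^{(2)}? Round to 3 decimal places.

-0.621

T_{1}^{(1)} = (4·0.35906 − (-1.80632)) / 3 = 1.08085
T_{2}^{(1)} = -0.29650 + (-0.29650 − 0.35906)/3 = -0.51502
T_{2}^{(2)} = -0.51502 + (-0.51502 − 1.08085)/15 = -0.62141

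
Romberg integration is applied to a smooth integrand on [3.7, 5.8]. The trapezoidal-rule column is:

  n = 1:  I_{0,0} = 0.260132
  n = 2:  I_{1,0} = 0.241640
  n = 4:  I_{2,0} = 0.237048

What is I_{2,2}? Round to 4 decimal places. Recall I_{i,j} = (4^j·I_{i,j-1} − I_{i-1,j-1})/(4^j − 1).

I_{1,1} = (4·0.241640 − 0.260132) / 3 = 0.235476
I_{2,1} = 0.237048 + (0.237048 − 0.241640)/3 = 0.235517
I_{2,2} = (16·0.235517 − 0.235476) / 15 = 0.235520

0.2355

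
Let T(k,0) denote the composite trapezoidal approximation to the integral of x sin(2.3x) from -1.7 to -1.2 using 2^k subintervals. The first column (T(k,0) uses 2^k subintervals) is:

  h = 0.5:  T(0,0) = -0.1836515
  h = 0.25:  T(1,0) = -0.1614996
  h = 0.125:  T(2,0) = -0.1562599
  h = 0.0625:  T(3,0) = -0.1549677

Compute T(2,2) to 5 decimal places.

-0.15454

Richardson extrapolation on the trapezoidal column (denominator 4−1=3):
T(1,1) = (4·(-0.1614996) − (-0.1836515)) / 3 = -0.1541156
T(2,1) = -0.1562599 + (-0.1562599 − (-0.1614996))/3 = -0.1545133
T(2,2) = -0.1545133 + (-0.1545133 − (-0.1541156))/15 = -0.1545398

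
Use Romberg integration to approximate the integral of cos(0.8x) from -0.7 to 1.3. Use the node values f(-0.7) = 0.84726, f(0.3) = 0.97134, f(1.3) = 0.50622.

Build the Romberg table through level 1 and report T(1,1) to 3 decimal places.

1.746

T(0,0) (trapezoid, 1 panel, h=2.0000): 1.35348
T(1,0) (trapezoid, 2 panels, h=1.0000): 1.64808
T(1,1) = 1.64808 + (1.64808 − 1.35348)/3 = 1.74628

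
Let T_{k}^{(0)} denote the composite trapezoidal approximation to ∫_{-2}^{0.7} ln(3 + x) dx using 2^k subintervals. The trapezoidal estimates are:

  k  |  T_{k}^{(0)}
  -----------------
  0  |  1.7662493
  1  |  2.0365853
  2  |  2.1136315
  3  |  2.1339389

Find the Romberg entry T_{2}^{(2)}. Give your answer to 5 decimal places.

T_{1}^{(1)} = 2.0365853 + (2.0365853 − 1.7662493)/3 = 2.1266973
T_{2}^{(1)} = (4·2.1136315 − 2.0365853) / 3 = 2.1393136
T_{2}^{(2)} = 2.1393136 + (2.1393136 − 2.1266973)/15 = 2.1401547

2.14015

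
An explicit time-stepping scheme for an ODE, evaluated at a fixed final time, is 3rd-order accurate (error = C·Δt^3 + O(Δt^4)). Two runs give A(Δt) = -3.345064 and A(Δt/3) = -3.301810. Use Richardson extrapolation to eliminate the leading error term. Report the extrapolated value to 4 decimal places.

-3.3001

Extrapolated value = (27·A(Δt/3) − A(Δt)) / (27 − 1)
= (27·(-3.301810) − (-3.345064)) / 26
= -85.803806 / 26 = -3.300146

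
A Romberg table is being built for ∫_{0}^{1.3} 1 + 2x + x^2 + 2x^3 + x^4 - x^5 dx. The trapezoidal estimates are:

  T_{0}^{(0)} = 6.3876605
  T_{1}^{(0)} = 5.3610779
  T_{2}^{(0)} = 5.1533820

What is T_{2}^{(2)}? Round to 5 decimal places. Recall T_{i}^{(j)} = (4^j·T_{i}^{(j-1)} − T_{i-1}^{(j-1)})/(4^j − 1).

5.08850

Richardson extrapolation on the trapezoidal column (denominator 4−1=3):
T_{1}^{(1)} = 5.3610779 + (5.3610779 − 6.3876605)/3 = 5.0188837
T_{2}^{(1)} = 5.1533820 + (5.1533820 − 5.3610779)/3 = 5.0841500
T_{2}^{(2)} = (16·5.0841500 − 5.0188837) / 15 = 5.0885011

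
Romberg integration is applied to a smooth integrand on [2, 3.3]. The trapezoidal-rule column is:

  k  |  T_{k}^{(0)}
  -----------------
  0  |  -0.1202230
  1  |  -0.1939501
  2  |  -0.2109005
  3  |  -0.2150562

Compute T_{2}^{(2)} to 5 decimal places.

-0.21642

Richardson extrapolation on the trapezoidal column (denominator 4−1=3):
T_{1}^{(1)} = -0.1939501 + (-0.1939501 − (-0.1202230))/3 = -0.2185258
T_{2}^{(1)} = (4·(-0.2109005) − (-0.1939501)) / 3 = -0.2165506
T_{2}^{(2)} = (16·(-0.2165506) − (-0.2185258)) / 15 = -0.2164189
(Column j=1 coincides with Simpson's rule on the same nodes.)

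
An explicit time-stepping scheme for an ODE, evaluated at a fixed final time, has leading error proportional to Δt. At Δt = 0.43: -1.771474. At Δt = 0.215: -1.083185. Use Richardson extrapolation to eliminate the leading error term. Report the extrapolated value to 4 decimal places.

Extrapolated value = (2·A(Δt/2) − A(Δt)) / (2 − 1)
= (2·(-1.083185) − (-1.771474)) / 1
= -0.394896 / 1 = -0.394896

-0.3949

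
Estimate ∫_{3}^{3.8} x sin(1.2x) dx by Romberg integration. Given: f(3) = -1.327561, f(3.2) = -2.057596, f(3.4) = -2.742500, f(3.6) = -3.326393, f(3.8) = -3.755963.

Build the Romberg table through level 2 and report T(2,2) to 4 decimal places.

T(0,0) (trapezoid, 1 panel, h=0.8000): -2.033410
T(1,0) (trapezoid, 2 panels, h=0.4000): -2.113705
T(2,0) (trapezoid, 4 panels, h=0.2000): -2.133650
T(1,1) = -2.113705 + (-2.113705 − (-2.033410))/3 = -2.140470
T(2,1) = -2.133650 + (-2.133650 − (-2.113705))/3 = -2.140298
T(2,2) = -2.140298 + (-2.140298 − (-2.140470))/15 = -2.140287

-2.1403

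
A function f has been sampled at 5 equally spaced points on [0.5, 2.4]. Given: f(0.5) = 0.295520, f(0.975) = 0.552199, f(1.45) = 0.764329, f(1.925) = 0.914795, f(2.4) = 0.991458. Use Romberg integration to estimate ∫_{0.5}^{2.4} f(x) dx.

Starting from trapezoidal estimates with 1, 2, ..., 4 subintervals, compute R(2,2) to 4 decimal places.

1.3749

R(0,0) (trapezoid, 1 panel, h=1.9000): 1.222629
R(1,0) (trapezoid, 2 panels, h=0.9500): 1.337427
R(2,0) (trapezoid, 4 panels, h=0.4750): 1.365536
R(1,1) = 1.337427 + (1.337427 − 1.222629)/3 = 1.375693
R(2,1) = 1.365536 + (1.365536 − 1.337427)/3 = 1.374906
R(2,2) = 1.374906 + (1.374906 − 1.375693)/15 = 1.374854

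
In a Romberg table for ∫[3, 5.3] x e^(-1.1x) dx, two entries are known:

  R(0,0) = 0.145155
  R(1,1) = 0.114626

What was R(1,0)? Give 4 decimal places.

0.1223

From R(1,1) = (4·R(1,0) − R(0,0))/3, solve for R(1,0):
4·R(1,0) = 3·0.114626 + 0.145155 = 0.489033
R(1,0) = 0.122258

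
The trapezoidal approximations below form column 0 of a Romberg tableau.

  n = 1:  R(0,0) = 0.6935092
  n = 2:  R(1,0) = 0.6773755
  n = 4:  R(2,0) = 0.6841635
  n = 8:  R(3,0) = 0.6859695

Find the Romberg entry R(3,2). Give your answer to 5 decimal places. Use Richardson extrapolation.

Richardson extrapolation on the trapezoidal column (denominator 4−1=3):
R(2,1) = (4·0.6841635 − 0.6773755) / 3 = 0.6864262
R(3,1) = 0.6859695 + (0.6859695 − 0.6841635)/3 = 0.6865715
R(3,2) = (16·0.6865715 − 0.6864262) / 15 = 0.6865812

0.68658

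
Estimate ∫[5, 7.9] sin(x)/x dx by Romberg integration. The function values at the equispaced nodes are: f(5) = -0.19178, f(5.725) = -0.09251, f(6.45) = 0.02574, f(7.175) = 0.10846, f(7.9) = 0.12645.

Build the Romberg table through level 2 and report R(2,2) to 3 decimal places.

0.012

R(0,0) (trapezoid, 1 panel, h=2.9000): -0.09473
R(1,0) (trapezoid, 2 panels, h=1.4500): -0.01004
R(2,0) (trapezoid, 4 panels, h=0.7250): 0.00654
R(1,1) = -0.01004 + (-0.01004 − (-0.09473))/3 = 0.01819
R(2,1) = 0.00654 + (0.00654 − (-0.01004))/3 = 0.01207
R(2,2) = 0.01207 + (0.01207 − 0.01819)/15 = 0.01166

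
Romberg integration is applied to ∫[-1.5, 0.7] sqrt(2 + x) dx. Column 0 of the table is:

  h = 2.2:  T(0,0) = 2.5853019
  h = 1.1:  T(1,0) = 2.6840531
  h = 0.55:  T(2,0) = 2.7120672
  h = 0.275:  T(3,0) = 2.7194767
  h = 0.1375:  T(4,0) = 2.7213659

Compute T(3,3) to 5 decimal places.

T(1,1) = 2.6840531 + (2.6840531 − 2.5853019)/3 = 2.7169702
T(2,1) = (4·2.7120672 − 2.6840531) / 3 = 2.7214052
T(3,1) = 2.7194767 + (2.7194767 − 2.7120672)/3 = 2.7219465
T(2,2) = (16·2.7214052 − 2.7169702) / 15 = 2.7217009
T(3,2) = 2.7219465 + (2.7219465 − 2.7214052)/15 = 2.7219826
T(3,3) = (64·2.7219826 − 2.7217009) / 63 = 2.7219871

2.72199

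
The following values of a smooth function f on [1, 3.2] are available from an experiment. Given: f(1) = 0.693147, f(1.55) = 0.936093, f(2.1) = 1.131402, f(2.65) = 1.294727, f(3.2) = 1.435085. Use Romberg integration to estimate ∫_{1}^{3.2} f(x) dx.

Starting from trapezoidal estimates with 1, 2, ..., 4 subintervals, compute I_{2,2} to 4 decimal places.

2.4410

I_{0,0} (trapezoid, 1 panel, h=2.2000): 2.341055
I_{1,0} (trapezoid, 2 panels, h=1.1000): 2.415070
I_{2,0} (trapezoid, 4 panels, h=0.5500): 2.434486
I_{1,1} = 2.415070 + (2.415070 − 2.341055)/3 = 2.439742
I_{2,1} = 2.434486 + (2.434486 − 2.415070)/3 = 2.440958
I_{2,2} = 2.440958 + (2.440958 − 2.439742)/15 = 2.441039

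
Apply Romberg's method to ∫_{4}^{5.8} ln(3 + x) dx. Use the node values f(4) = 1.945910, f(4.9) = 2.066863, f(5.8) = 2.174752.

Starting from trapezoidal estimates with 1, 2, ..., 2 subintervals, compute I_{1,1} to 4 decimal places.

I_{0,0} (trapezoid, 1 panel, h=1.8000): 3.708596
I_{1,0} (trapezoid, 2 panels, h=0.9000): 3.714475
I_{1,1} = 3.714475 + (3.714475 − 3.708596)/3 = 3.716435

3.7164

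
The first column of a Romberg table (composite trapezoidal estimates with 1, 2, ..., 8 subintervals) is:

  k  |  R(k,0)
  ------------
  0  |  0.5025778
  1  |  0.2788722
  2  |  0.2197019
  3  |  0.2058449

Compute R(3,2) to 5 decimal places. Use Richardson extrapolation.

0.20131

R(2,1) = 0.2197019 + (0.2197019 − 0.2788722)/3 = 0.1999785
R(3,1) = 0.2058449 + (0.2058449 − 0.2197019)/3 = 0.2012259
R(3,2) = 0.2012259 + (0.2012259 − 0.1999785)/15 = 0.2013091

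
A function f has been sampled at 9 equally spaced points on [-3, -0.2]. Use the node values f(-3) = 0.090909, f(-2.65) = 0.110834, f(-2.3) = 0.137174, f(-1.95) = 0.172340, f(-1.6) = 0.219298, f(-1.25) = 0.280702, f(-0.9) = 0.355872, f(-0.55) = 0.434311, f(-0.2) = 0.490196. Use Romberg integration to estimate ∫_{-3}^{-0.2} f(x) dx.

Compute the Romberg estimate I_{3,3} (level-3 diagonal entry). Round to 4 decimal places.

I_{0,0} (trapezoid, 1 panel, h=2.8000): 0.813547
I_{1,0} (trapezoid, 2 panels, h=1.4000): 0.713791
I_{2,0} (trapezoid, 4 panels, h=0.7000): 0.702028
I_{3,0} (trapezoid, 8 panels, h=0.3500): 0.700379
I_{1,1} = 0.713791 + (0.713791 − 0.813547)/3 = 0.680539
I_{2,1} = 0.702028 + (0.702028 − 0.713791)/3 = 0.698107
I_{3,1} = 0.700379 + (0.700379 − 0.702028)/3 = 0.699829
I_{2,2} = 0.698107 + (0.698107 − 0.680539)/15 = 0.699278
I_{3,2} = 0.699829 + (0.699829 − 0.698107)/15 = 0.699944
I_{3,3} = 0.699944 + (0.699944 − 0.699278)/63 = 0.699955

0.7000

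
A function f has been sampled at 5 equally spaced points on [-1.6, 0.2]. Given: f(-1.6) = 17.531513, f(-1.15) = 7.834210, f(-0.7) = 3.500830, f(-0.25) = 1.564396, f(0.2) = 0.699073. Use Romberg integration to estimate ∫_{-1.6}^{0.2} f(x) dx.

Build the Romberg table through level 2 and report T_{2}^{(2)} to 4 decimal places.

T_{0}^{(0)} (trapezoid, 1 panel, h=1.8000): 16.407527
T_{1}^{(0)} (trapezoid, 2 panels, h=0.9000): 11.354511
T_{2}^{(0)} (trapezoid, 4 panels, h=0.4500): 9.906628
T_{1}^{(1)} = 11.354511 + (11.354511 − 16.407527)/3 = 9.670172
T_{2}^{(1)} = 9.906628 + (9.906628 − 11.354511)/3 = 9.424000
T_{2}^{(2)} = 9.424000 + (9.424000 − 9.670172)/15 = 9.407589

9.4076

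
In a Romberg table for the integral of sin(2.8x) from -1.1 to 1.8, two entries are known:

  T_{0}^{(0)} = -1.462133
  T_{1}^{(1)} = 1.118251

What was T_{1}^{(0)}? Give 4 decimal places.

From T_{1}^{(1)} = (4·T_{1}^{(0)} − T_{0}^{(0)})/3, solve for T_{1}^{(0)}:
4·T_{1}^{(0)} = 3·1.118251 + (-1.462133) = 1.892620
T_{1}^{(0)} = 0.473155

0.4732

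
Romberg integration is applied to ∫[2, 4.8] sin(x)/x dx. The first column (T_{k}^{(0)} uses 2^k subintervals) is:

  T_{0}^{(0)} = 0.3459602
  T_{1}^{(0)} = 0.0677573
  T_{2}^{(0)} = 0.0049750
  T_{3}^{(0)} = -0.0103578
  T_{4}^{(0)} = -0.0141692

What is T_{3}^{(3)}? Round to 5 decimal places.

-0.01544

T_{1}^{(1)} = (4·0.0677573 − 0.3459602) / 3 = -0.0249770
T_{2}^{(1)} = 0.0049750 + (0.0049750 − 0.0677573)/3 = -0.0159524
T_{3}^{(1)} = (4·(-0.0103578) − 0.0049750) / 3 = -0.0154687
T_{2}^{(2)} = -0.0159524 + (-0.0159524 − (-0.0249770))/15 = -0.0153508
T_{3}^{(2)} = (16·(-0.0154687) − (-0.0159524)) / 15 = -0.0154365
T_{3}^{(3)} = (64·(-0.0154365) − (-0.0153508)) / 63 = -0.0154379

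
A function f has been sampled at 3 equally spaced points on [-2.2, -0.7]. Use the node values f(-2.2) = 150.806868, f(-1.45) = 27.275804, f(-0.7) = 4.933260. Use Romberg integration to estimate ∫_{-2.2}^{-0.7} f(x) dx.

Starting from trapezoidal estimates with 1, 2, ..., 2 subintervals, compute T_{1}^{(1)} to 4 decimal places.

T_{0}^{(0)} (trapezoid, 1 panel, h=1.5000): 116.805096
T_{1}^{(0)} (trapezoid, 2 panels, h=0.7500): 78.859401
T_{1}^{(1)} = 78.859401 + (78.859401 − 116.805096)/3 = 66.210836

66.2108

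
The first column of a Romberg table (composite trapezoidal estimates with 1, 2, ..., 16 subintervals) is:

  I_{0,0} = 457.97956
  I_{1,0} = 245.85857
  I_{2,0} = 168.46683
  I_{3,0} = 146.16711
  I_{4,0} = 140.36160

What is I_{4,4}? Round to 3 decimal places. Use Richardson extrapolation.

138.405

Richardson extrapolation on the trapezoidal column (denominator 4−1=3):
I_{1,1} = (4·245.85857 − 457.97956) / 3 = 175.15157
I_{2,1} = (4·168.46683 − 245.85857) / 3 = 142.66958
I_{3,1} = (4·146.16711 − 168.46683) / 3 = 138.73387
I_{4,1} = (4·140.36160 − 146.16711) / 3 = 138.42643
I_{2,2} = (16·142.66958 − 175.15157) / 15 = 140.50411
I_{3,2} = 138.73387 + (138.73387 − 142.66958)/15 = 138.47149
I_{4,2} = 138.42643 + (138.42643 − 138.73387)/15 = 138.40593
I_{3,3} = 138.47149 + (138.47149 − 140.50411)/63 = 138.43923
I_{4,3} = 138.40593 + (138.40593 − 138.47149)/63 = 138.40489
I_{4,4} = (256·138.40489 − 138.43923) / 255 = 138.40476
(Column j=1 coincides with Simpson's rule on the same nodes.)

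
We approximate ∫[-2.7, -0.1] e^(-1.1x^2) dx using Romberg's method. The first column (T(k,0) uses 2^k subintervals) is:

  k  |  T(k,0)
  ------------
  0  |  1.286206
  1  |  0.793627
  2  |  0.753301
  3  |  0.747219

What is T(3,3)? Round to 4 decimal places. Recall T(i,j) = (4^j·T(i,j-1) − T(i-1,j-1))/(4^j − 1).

T(1,1) = (4·0.793627 − 1.286206) / 3 = 0.629434
T(2,1) = 0.753301 + (0.753301 − 0.793627)/3 = 0.739859
T(3,1) = 0.747219 + (0.747219 − 0.753301)/3 = 0.745192
T(2,2) = 0.739859 + (0.739859 − 0.629434)/15 = 0.747221
T(3,2) = 0.745192 + (0.745192 − 0.739859)/15 = 0.745548
T(3,3) = (64·0.745548 − 0.747221) / 63 = 0.745521

0.7455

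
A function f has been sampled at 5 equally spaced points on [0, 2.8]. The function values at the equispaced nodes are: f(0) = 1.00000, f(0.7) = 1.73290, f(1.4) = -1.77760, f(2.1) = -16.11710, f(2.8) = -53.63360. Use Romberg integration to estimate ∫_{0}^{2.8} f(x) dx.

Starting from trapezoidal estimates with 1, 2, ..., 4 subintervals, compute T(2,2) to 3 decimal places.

T(0,0) (trapezoid, 1 panel, h=2.8000): -73.68704
T(1,0) (trapezoid, 2 panels, h=1.4000): -39.33216
T(2,0) (trapezoid, 4 panels, h=0.7000): -29.73502
T(1,1) = -39.33216 + (-39.33216 − (-73.68704))/3 = -27.88053
T(2,1) = -29.73502 + (-29.73502 − (-39.33216))/3 = -26.53597
T(2,2) = -26.53597 + (-26.53597 − (-27.88053))/15 = -26.44633

-26.446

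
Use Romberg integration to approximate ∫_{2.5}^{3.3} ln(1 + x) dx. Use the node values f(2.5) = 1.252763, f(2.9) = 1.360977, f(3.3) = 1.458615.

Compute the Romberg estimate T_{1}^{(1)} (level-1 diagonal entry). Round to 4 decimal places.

T_{0}^{(0)} (trapezoid, 1 panel, h=0.8000): 1.084551
T_{1}^{(0)} (trapezoid, 2 panels, h=0.4000): 1.086666
T_{1}^{(1)} = 1.086666 + (1.086666 − 1.084551)/3 = 1.087371

1.0874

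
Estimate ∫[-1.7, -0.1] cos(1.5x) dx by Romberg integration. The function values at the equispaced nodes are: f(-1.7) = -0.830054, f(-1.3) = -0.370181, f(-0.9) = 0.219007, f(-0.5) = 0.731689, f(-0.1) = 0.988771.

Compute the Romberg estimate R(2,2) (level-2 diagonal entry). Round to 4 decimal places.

0.2721

R(0,0) (trapezoid, 1 panel, h=1.6000): 0.126974
R(1,0) (trapezoid, 2 panels, h=0.8000): 0.238692
R(2,0) (trapezoid, 4 panels, h=0.4000): 0.263949
R(1,1) = 0.238692 + (0.238692 − 0.126974)/3 = 0.275931
R(2,1) = 0.263949 + (0.263949 − 0.238692)/3 = 0.272368
R(2,2) = 0.272368 + (0.272368 − 0.275931)/15 = 0.272130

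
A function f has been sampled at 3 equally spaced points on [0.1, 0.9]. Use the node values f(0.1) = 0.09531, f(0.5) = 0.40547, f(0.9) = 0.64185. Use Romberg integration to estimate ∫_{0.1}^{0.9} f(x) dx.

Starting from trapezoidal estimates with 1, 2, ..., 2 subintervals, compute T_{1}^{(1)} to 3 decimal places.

0.315

T_{0}^{(0)} (trapezoid, 1 panel, h=0.8000): 0.29486
T_{1}^{(0)} (trapezoid, 2 panels, h=0.4000): 0.30962
T_{1}^{(1)} = 0.30962 + (0.30962 − 0.29486)/3 = 0.31454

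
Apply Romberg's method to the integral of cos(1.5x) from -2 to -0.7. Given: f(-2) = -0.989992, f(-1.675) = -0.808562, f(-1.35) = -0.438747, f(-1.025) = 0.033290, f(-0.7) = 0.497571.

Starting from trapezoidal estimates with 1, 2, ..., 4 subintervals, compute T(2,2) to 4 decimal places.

T(0,0) (trapezoid, 1 panel, h=1.3000): -0.320074
T(1,0) (trapezoid, 2 panels, h=0.6500): -0.445222
T(2,0) (trapezoid, 4 panels, h=0.3250): -0.474575
T(1,1) = -0.445222 + (-0.445222 − (-0.320074))/3 = -0.486938
T(2,1) = -0.474575 + (-0.474575 − (-0.445222))/3 = -0.484359
T(2,2) = -0.484359 + (-0.484359 − (-0.486938))/15 = -0.484187

-0.4842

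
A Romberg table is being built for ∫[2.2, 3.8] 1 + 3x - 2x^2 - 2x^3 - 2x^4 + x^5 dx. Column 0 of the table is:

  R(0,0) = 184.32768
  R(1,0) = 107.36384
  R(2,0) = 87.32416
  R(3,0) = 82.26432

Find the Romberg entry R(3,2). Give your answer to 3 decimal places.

80.573

R(2,1) = (4·87.32416 − 107.36384) / 3 = 80.64427
R(3,1) = (4·82.26432 − 87.32416) / 3 = 80.57771
R(3,2) = (16·80.57771 − 80.64427) / 15 = 80.57327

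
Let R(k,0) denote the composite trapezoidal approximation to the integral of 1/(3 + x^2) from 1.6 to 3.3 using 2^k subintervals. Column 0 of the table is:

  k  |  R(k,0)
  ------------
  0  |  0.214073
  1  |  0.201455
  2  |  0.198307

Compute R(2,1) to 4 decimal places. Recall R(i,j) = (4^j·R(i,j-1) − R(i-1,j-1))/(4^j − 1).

0.1973

Richardson extrapolation on the trapezoidal column (denominator 4−1=3):
R(2,1) = (4·0.198307 − 0.201455) / 3 = 0.197258
(Column j=1 coincides with Simpson's rule on the same nodes.)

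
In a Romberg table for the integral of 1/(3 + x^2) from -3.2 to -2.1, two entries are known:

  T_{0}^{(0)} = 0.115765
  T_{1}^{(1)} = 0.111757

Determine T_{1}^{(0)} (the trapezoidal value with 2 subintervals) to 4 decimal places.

0.1128

From T_{1}^{(1)} = (4·T_{1}^{(0)} − T_{0}^{(0)})/3, solve for T_{1}^{(0)}:
4·T_{1}^{(0)} = 3·0.111757 + 0.115765 = 0.451036
T_{1}^{(0)} = 0.112759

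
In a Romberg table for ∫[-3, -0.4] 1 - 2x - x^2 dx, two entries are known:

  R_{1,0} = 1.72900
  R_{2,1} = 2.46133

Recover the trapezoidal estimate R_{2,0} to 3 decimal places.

2.278

From R_{2,1} = (4·R_{2,0} − R_{1,0})/3, solve for R_{2,0}:
4·R_{2,0} = 3·2.46133 + 1.72900 = 9.11299
R_{2,0} = 2.27825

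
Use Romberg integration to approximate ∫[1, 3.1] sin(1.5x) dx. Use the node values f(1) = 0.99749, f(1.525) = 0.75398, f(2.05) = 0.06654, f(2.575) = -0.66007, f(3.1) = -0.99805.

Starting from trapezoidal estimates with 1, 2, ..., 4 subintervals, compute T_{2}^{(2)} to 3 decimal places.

T_{0}^{(0)} (trapezoid, 1 panel, h=2.1000): -0.00059
T_{1}^{(0)} (trapezoid, 2 panels, h=1.0500): 0.06957
T_{2}^{(0)} (trapezoid, 4 panels, h=0.5250): 0.08409
T_{1}^{(1)} = 0.06957 + (0.06957 − (-0.00059))/3 = 0.09296
T_{2}^{(1)} = 0.08409 + (0.08409 − 0.06957)/3 = 0.08893
T_{2}^{(2)} = 0.08893 + (0.08893 − 0.09296)/15 = 0.08866

0.089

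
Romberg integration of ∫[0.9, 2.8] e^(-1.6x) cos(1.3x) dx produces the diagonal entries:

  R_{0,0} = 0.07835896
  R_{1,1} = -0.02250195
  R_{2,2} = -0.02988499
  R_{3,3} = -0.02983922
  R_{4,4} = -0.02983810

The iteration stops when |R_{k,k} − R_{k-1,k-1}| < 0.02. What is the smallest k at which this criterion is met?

k = 2

|R_{1,1} − R_{0,0}| = 0.10086091 ≥ 0.02
|R_{2,2} − R_{1,1}| = 0.00738304 < 0.02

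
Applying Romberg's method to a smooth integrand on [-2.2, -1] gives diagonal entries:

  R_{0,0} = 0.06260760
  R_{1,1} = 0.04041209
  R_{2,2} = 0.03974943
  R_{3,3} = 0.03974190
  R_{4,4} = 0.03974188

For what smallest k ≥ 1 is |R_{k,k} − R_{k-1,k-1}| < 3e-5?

k = 3

|R_{1,1} − R_{0,0}| = 0.02219551 ≥ 3e-5
|R_{2,2} − R_{1,1}| = 0.00066266 ≥ 3e-5
|R_{3,3} − R_{2,2}| = 0.00000753 < 3e-5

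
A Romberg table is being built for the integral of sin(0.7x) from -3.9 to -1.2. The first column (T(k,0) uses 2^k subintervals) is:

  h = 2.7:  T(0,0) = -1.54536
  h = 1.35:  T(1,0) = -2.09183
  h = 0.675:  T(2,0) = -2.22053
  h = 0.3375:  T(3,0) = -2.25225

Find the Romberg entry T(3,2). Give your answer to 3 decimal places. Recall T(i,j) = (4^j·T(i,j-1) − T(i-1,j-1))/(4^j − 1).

T(2,1) = (4·(-2.22053) − (-2.09183)) / 3 = -2.26343
T(3,1) = -2.25225 + (-2.25225 − (-2.22053))/3 = -2.26282
T(3,2) = -2.26282 + (-2.26282 − (-2.26343))/15 = -2.26278

-2.263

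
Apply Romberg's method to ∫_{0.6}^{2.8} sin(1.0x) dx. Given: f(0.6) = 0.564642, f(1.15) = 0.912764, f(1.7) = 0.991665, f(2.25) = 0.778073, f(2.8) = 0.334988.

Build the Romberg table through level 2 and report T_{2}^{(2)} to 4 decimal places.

1.7674

T_{0}^{(0)} (trapezoid, 1 panel, h=2.2000): 0.989593
T_{1}^{(0)} (trapezoid, 2 panels, h=1.1000): 1.585628
T_{2}^{(0)} (trapezoid, 4 panels, h=0.5500): 1.722774
T_{1}^{(1)} = 1.585628 + (1.585628 − 0.989593)/3 = 1.784306
T_{2}^{(1)} = 1.722774 + (1.722774 − 1.585628)/3 = 1.768489
T_{2}^{(2)} = 1.768489 + (1.768489 − 1.784306)/15 = 1.767435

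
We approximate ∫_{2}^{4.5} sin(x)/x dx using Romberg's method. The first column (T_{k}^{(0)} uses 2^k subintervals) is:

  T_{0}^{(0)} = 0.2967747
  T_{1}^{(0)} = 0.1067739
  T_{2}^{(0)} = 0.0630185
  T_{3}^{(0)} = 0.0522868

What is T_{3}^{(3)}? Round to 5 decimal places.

0.04873

T_{1}^{(1)} = (4·0.1067739 − 0.2967747) / 3 = 0.0434403
T_{2}^{(1)} = 0.0630185 + (0.0630185 − 0.1067739)/3 = 0.0484334
T_{3}^{(1)} = 0.0522868 + (0.0522868 − 0.0630185)/3 = 0.0487096
T_{2}^{(2)} = 0.0484334 + (0.0484334 − 0.0434403)/15 = 0.0487663
T_{3}^{(2)} = (16·0.0487096 − 0.0484334) / 15 = 0.0487280
T_{3}^{(3)} = 0.0487280 + (0.0487280 − 0.0487663)/63 = 0.0487274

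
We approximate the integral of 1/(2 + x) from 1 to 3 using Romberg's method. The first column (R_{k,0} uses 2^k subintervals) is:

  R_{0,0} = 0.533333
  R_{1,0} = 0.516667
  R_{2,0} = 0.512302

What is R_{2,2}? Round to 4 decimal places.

0.5108

R_{1,1} = (4·0.516667 − 0.533333) / 3 = 0.511112
R_{2,1} = 0.512302 + (0.512302 − 0.516667)/3 = 0.510847
R_{2,2} = 0.510847 + (0.510847 − 0.511112)/15 = 0.510829
(Column j=1 coincides with Simpson's rule on the same nodes.)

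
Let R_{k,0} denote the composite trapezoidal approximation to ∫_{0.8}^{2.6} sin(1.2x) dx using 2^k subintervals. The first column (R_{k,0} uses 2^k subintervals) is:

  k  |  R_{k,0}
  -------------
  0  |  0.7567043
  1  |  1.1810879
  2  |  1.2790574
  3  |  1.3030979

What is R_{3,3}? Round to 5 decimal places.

Richardson extrapolation on the trapezoidal column (denominator 4−1=3):
R_{1,1} = (4·1.1810879 − 0.7567043) / 3 = 1.3225491
R_{2,1} = (4·1.2790574 − 1.1810879) / 3 = 1.3117139
R_{3,1} = (4·1.3030979 − 1.2790574) / 3 = 1.3111114
R_{2,2} = (16·1.3117139 − 1.3225491) / 15 = 1.3109916
R_{3,2} = 1.3111114 + (1.3111114 − 1.3117139)/15 = 1.3110712
R_{3,3} = (64·1.3110712 − 1.3109916) / 63 = 1.3110725
(Column j=1 coincides with Simpson's rule on the same nodes.)

1.31107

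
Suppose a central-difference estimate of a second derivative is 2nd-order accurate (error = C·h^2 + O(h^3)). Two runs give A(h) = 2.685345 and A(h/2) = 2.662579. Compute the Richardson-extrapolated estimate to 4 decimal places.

2.6550

The leading error scales as h^2; refining by a factor of 2 reduces it by 2^2 = 4.
Extrapolated value = (4·A(h/2) − A(h)) / (4 − 1)
= (4·2.662579 − 2.685345) / 3
= 7.964971 / 3 = 2.654990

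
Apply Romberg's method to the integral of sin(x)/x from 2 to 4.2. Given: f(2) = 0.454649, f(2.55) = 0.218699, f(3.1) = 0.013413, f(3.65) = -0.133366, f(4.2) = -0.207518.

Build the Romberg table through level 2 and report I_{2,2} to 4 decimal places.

0.1130

I_{0,0} (trapezoid, 1 panel, h=2.2000): 0.271844
I_{1,0} (trapezoid, 2 panels, h=1.1000): 0.150676
I_{2,0} (trapezoid, 4 panels, h=0.5500): 0.122271
I_{1,1} = 0.150676 + (0.150676 − 0.271844)/3 = 0.110287
I_{2,1} = 0.122271 + (0.122271 − 0.150676)/3 = 0.112803
I_{2,2} = 0.112803 + (0.112803 − 0.110287)/15 = 0.112971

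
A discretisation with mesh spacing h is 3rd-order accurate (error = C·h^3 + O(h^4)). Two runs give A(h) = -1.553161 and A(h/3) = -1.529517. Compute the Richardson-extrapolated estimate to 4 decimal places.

-1.5286

Extrapolated value = (27·A(h/3) − A(h)) / (27 − 1)
= (27·(-1.529517) − (-1.553161)) / 26
= -39.743798 / 26 = -1.528608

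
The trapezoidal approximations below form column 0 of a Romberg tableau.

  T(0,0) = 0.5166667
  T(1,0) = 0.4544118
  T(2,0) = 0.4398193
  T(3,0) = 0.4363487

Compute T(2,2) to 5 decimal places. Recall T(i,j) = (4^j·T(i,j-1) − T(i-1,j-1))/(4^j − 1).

Richardson extrapolation on the trapezoidal column (denominator 4−1=3):
T(1,1) = (4·0.4544118 − 0.5166667) / 3 = 0.4336602
T(2,1) = 0.4398193 + (0.4398193 − 0.4544118)/3 = 0.4349551
T(2,2) = (16·0.4349551 − 0.4336602) / 15 = 0.4350414

0.43504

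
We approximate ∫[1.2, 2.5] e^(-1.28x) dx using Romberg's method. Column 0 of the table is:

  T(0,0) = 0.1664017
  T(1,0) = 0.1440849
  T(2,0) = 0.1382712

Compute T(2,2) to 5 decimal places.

0.13631

T(1,1) = 0.1440849 + (0.1440849 − 0.1664017)/3 = 0.1366460
T(2,1) = (4·0.1382712 − 0.1440849) / 3 = 0.1363333
T(2,2) = 0.1363333 + (0.1363333 − 0.1366460)/15 = 0.1363125
(Column j=1 coincides with Simpson's rule on the same nodes.)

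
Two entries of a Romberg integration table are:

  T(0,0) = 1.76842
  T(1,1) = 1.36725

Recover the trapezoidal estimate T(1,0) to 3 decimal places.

1.468

From T(1,1) = (4·T(1,0) − T(0,0))/3, solve for T(1,0):
4·T(1,0) = 3·1.36725 + 1.76842 = 5.87017
T(1,0) = 1.46754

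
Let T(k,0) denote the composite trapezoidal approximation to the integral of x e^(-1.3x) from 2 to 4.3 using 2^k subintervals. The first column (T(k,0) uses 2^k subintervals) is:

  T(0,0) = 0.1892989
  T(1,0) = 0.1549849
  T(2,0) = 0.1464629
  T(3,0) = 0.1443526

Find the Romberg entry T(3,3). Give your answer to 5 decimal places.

0.14365

Richardson extrapolation on the trapezoidal column (denominator 4−1=3):
T(1,1) = (4·0.1549849 − 0.1892989) / 3 = 0.1435469
T(2,1) = 0.1464629 + (0.1464629 − 0.1549849)/3 = 0.1436222
T(3,1) = (4·0.1443526 − 0.1464629) / 3 = 0.1436492
T(2,2) = (16·0.1436222 − 0.1435469) / 15 = 0.1436272
T(3,2) = (16·0.1436492 − 0.1436222) / 15 = 0.1436510
T(3,3) = (64·0.1436510 − 0.1436272) / 63 = 0.1436514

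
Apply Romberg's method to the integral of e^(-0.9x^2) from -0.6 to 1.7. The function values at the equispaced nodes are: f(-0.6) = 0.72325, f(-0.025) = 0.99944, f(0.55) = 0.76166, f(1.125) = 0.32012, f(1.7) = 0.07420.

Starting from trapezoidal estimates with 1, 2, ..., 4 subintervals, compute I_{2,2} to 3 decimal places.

I_{0,0} (trapezoid, 1 panel, h=2.3000): 0.91707
I_{1,0} (trapezoid, 2 panels, h=1.1500): 1.33444
I_{2,0} (trapezoid, 4 panels, h=0.5750): 1.42597
I_{1,1} = 1.33444 + (1.33444 − 0.91707)/3 = 1.47356
I_{2,1} = 1.42597 + (1.42597 − 1.33444)/3 = 1.45648
I_{2,2} = 1.45648 + (1.45648 − 1.47356)/15 = 1.45534

1.455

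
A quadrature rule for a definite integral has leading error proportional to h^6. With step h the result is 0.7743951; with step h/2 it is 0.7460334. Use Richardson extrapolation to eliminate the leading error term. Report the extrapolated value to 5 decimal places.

The leading error scales as h^6; refining by a factor of 2 reduces it by 2^6 = 64.
Extrapolated value = (64·A(h/2) − A(h)) / (64 − 1)
= (64·0.7460334 − 0.7743951) / 63
= 46.9717425 / 63 = 0.7455832

0.74558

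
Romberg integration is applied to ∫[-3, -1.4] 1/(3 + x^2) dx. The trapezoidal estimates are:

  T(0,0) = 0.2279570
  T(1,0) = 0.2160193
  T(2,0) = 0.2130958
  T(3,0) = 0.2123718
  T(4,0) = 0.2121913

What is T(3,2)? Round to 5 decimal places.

0.21213

Richardson extrapolation on the trapezoidal column (denominator 4−1=3):
T(2,1) = (4·0.2130958 − 0.2160193) / 3 = 0.2121213
T(3,1) = 0.2123718 + (0.2123718 − 0.2130958)/3 = 0.2121305
T(3,2) = 0.2121305 + (0.2121305 − 0.2121213)/15 = 0.2121311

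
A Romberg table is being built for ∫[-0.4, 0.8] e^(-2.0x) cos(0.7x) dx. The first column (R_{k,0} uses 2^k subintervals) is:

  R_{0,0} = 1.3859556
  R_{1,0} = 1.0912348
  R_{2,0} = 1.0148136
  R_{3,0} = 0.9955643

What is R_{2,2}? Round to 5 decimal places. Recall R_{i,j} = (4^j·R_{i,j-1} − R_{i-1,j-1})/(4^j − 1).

0.98910

Richardson extrapolation on the trapezoidal column (denominator 4−1=3):
R_{1,1} = (4·1.0912348 − 1.3859556) / 3 = 0.9929945
R_{2,1} = 1.0148136 + (1.0148136 − 1.0912348)/3 = 0.9893399
R_{2,2} = 0.9893399 + (0.9893399 − 0.9929945)/15 = 0.9890963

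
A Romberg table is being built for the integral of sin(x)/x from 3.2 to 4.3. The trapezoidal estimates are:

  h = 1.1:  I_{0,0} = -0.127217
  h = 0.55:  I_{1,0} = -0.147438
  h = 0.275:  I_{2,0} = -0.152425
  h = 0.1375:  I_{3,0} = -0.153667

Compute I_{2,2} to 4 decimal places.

Richardson extrapolation on the trapezoidal column (denominator 4−1=3):
I_{1,1} = -0.147438 + (-0.147438 − (-0.127217))/3 = -0.154178
I_{2,1} = (4·(-0.152425) − (-0.147438)) / 3 = -0.154087
I_{2,2} = (16·(-0.154087) − (-0.154178)) / 15 = -0.154081

-0.1541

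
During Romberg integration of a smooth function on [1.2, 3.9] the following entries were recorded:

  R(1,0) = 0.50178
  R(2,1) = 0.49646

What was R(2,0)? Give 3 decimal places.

From R(2,1) = (4·R(2,0) − R(1,0))/3, solve for R(2,0):
4·R(2,0) = 3·0.49646 + 0.50178 = 1.99116
R(2,0) = 0.49779

0.498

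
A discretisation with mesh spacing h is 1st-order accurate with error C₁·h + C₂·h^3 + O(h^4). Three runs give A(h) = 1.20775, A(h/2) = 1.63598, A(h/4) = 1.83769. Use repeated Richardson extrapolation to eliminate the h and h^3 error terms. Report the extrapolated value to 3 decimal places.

First eliminate the h term (factor 2^1 = 2):
  B₁ = (2·1.63598 − 1.20775)/1 = 2.06421
  B₂ = (2·1.83769 − 1.63598)/1 = 2.03940
Then eliminate the h^3 term (factor 2^3 = 8):
  (8·2.03940 − 2.06421)/7 = 2.03586

2.036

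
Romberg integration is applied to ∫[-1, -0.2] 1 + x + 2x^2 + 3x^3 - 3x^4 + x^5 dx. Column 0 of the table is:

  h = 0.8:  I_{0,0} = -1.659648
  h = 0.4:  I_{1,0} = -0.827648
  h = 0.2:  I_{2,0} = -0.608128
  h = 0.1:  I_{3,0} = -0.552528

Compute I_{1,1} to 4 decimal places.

-0.5503

Richardson extrapolation on the trapezoidal column (denominator 4−1=3):
I_{1,1} = (4·(-0.827648) − (-1.659648)) / 3 = -0.550315
(Column j=1 coincides with Simpson's rule on the same nodes.)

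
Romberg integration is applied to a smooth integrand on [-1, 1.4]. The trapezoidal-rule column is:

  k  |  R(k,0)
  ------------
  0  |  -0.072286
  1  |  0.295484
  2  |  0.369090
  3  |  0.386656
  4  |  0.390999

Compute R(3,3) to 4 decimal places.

Richardson extrapolation on the trapezoidal column (denominator 4−1=3):
R(1,1) = (4·0.295484 − (-0.072286)) / 3 = 0.418074
R(2,1) = (4·0.369090 − 0.295484) / 3 = 0.393625
R(3,1) = 0.386656 + (0.386656 − 0.369090)/3 = 0.392511
R(2,2) = 0.393625 + (0.393625 − 0.418074)/15 = 0.391995
R(3,2) = 0.392511 + (0.392511 − 0.393625)/15 = 0.392437
R(3,3) = (64·0.392437 − 0.391995) / 63 = 0.392444

0.3924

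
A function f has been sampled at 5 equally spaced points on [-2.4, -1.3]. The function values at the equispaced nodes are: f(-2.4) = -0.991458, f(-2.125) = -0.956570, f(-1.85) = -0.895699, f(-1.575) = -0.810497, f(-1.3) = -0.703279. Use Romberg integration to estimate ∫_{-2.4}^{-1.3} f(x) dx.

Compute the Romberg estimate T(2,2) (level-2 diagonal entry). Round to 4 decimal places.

T(0,0) (trapezoid, 1 panel, h=1.1000): -0.932105
T(1,0) (trapezoid, 2 panels, h=0.5500): -0.958687
T(2,0) (trapezoid, 4 panels, h=0.2750): -0.965287
T(1,1) = -0.958687 + (-0.958687 − (-0.932105))/3 = -0.967548
T(2,1) = -0.965287 + (-0.965287 − (-0.958687))/3 = -0.967487
T(2,2) = -0.967487 + (-0.967487 − (-0.967548))/15 = -0.967483

-0.9675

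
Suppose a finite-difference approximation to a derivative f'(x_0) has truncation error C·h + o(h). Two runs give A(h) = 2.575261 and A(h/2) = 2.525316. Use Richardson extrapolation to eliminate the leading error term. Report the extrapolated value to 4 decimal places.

The leading error scales as h; refining by a factor of 2 reduces it by 2^1 = 2.
Extrapolated value = (2·A(h/2) − A(h)) / (2 − 1)
= (2·2.525316 − 2.575261) / 1
= 2.475371 / 1 = 2.475371

2.4754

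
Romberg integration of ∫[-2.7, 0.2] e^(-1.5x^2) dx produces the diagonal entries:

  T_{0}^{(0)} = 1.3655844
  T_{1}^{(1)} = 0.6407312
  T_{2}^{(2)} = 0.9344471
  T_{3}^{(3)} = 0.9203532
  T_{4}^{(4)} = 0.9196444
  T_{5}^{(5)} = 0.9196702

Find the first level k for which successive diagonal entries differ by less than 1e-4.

|T_{1}^{(1)} − T_{0}^{(0)}| = 0.7248532 ≥ 1e-4
|T_{2}^{(2)} − T_{1}^{(1)}| = 0.2937159 ≥ 1e-4
|T_{3}^{(3)} − T_{2}^{(2)}| = 0.0140939 ≥ 1e-4
|T_{4}^{(4)} − T_{3}^{(3)}| = 0.0007088 ≥ 1e-4
|T_{5}^{(5)} − T_{4}^{(4)}| = 0.0000258 < 1e-4

k = 5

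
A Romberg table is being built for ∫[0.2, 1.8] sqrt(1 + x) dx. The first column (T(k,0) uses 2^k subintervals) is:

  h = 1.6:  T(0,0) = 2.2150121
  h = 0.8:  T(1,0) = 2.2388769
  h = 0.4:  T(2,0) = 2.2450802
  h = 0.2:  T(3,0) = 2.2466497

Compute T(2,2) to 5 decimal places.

Richardson extrapolation on the trapezoidal column (denominator 4−1=3):
T(1,1) = (4·2.2388769 − 2.2150121) / 3 = 2.2468318
T(2,1) = (4·2.2450802 − 2.2388769) / 3 = 2.2471480
T(2,2) = 2.2471480 + (2.2471480 − 2.2468318)/15 = 2.2471691
(Column j=1 coincides with Simpson's rule on the same nodes.)

2.24717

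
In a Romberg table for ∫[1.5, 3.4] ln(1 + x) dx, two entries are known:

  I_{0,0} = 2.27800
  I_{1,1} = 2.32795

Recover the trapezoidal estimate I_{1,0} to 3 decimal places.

2.315

From I_{1,1} = (4·I_{1,0} − I_{0,0})/3, solve for I_{1,0}:
4·I_{1,0} = 3·2.32795 + 2.27800 = 9.26185
I_{1,0} = 2.31546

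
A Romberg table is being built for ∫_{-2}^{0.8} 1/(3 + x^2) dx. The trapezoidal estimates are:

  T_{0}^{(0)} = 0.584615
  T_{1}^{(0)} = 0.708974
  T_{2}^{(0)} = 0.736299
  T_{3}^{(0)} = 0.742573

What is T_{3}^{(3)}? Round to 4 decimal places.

0.7446

T_{1}^{(1)} = (4·0.708974 − 0.584615) / 3 = 0.750427
T_{2}^{(1)} = (4·0.736299 − 0.708974) / 3 = 0.745407
T_{3}^{(1)} = 0.742573 + (0.742573 − 0.736299)/3 = 0.744664
T_{2}^{(2)} = 0.745407 + (0.745407 − 0.750427)/15 = 0.745072
T_{3}^{(2)} = 0.744664 + (0.744664 − 0.745407)/15 = 0.744614
T_{3}^{(3)} = 0.744614 + (0.744614 − 0.745072)/63 = 0.744607
(Column j=1 coincides with Simpson's rule on the same nodes.)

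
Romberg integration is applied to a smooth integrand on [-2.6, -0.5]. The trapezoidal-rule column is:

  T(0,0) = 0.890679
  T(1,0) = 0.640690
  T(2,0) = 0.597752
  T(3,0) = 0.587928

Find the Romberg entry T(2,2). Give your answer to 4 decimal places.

0.5852

Richardson extrapolation on the trapezoidal column (denominator 4−1=3):
T(1,1) = 0.640690 + (0.640690 − 0.890679)/3 = 0.557360
T(2,1) = (4·0.597752 − 0.640690) / 3 = 0.583439
T(2,2) = 0.583439 + (0.583439 − 0.557360)/15 = 0.585178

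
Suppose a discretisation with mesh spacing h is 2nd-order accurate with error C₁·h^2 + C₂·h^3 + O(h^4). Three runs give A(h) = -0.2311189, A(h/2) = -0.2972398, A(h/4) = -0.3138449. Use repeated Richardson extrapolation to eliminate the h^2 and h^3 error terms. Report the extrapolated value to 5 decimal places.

-0.31939

First eliminate the h^2 term (factor 2^2 = 4):
  B₁ = (4·(-0.2972398) − (-0.2311189))/3 = -0.3192801
  B₂ = (4·(-0.3138449) − (-0.2972398))/3 = -0.3193799
Then eliminate the h^3 term (factor 2^3 = 8):
  (8·(-0.3193799) − (-0.3192801))/7 = -0.3193942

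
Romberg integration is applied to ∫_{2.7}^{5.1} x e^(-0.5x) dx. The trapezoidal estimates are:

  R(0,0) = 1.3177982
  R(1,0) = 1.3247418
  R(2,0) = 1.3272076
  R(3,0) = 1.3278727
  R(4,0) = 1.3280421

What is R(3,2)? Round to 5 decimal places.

R(2,1) = 1.3272076 + (1.3272076 − 1.3247418)/3 = 1.3280295
R(3,1) = (4·1.3278727 − 1.3272076) / 3 = 1.3280944
R(3,2) = (16·1.3280944 − 1.3280295) / 15 = 1.3280987
(Column j=1 coincides with Simpson's rule on the same nodes.)

1.32810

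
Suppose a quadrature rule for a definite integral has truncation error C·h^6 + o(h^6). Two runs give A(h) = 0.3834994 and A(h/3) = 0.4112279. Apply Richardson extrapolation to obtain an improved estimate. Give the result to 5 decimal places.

The leading error scales as h^6; refining by a factor of 3 reduces it by 3^6 = 729.
Extrapolated value = (729·A(h/3) − A(h)) / (729 − 1)
= (729·0.4112279 − 0.3834994) / 728
= 299.4016397 / 728 = 0.4112660

0.41127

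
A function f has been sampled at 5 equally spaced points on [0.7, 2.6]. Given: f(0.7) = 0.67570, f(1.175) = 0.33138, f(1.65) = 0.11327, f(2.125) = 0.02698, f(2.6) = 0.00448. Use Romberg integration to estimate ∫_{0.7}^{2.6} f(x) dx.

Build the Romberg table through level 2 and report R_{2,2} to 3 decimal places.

R_{0,0} (trapezoid, 1 panel, h=1.9000): 0.64617
R_{1,0} (trapezoid, 2 panels, h=0.9500): 0.43069
R_{2,0} (trapezoid, 4 panels, h=0.4750): 0.38557
R_{1,1} = 0.43069 + (0.43069 − 0.64617)/3 = 0.35886
R_{2,1} = 0.38557 + (0.38557 − 0.43069)/3 = 0.37053
R_{2,2} = 0.37053 + (0.37053 − 0.35886)/15 = 0.37131

0.371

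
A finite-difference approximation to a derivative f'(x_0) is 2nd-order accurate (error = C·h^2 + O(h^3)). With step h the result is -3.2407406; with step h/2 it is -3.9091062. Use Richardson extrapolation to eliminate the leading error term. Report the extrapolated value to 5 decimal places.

-4.13189

The leading error scales as h^2; refining by a factor of 2 reduces it by 2^2 = 4.
Extrapolated value = (4·A(h/2) − A(h)) / (4 − 1)
= (4·(-3.9091062) − (-3.2407406)) / 3
= -12.3956842 / 3 = -4.1318947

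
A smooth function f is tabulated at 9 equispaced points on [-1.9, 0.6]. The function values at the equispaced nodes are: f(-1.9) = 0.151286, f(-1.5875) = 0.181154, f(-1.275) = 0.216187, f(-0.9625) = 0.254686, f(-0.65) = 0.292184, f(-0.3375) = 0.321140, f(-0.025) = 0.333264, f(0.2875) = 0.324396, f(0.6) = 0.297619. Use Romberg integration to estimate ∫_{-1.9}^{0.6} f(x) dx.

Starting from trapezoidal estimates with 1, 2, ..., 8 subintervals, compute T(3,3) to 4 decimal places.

T(0,0) (trapezoid, 1 panel, h=2.5000): 0.561131
T(1,0) (trapezoid, 2 panels, h=1.2500): 0.645796
T(2,0) (trapezoid, 4 panels, h=0.6250): 0.666305
T(3,0) (trapezoid, 8 panels, h=0.3125): 0.671082
T(1,1) = 0.645796 + (0.645796 − 0.561131)/3 = 0.674018
T(2,1) = 0.666305 + (0.666305 − 0.645796)/3 = 0.673141
T(3,1) = 0.671082 + (0.671082 − 0.666305)/3 = 0.672674
T(2,2) = 0.673141 + (0.673141 − 0.674018)/15 = 0.673083
T(3,2) = 0.672674 + (0.672674 − 0.673141)/15 = 0.672643
T(3,3) = 0.672643 + (0.672643 − 0.673083)/63 = 0.672636

0.6726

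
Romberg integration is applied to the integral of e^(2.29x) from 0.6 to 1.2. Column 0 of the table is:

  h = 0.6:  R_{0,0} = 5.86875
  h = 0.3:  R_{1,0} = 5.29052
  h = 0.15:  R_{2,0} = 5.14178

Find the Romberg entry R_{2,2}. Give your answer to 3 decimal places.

5.092

Richardson extrapolation on the trapezoidal column (denominator 4−1=3):
R_{1,1} = 5.29052 + (5.29052 − 5.86875)/3 = 5.09778
R_{2,1} = (4·5.14178 − 5.29052) / 3 = 5.09220
R_{2,2} = 5.09220 + (5.09220 − 5.09778)/15 = 5.09183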